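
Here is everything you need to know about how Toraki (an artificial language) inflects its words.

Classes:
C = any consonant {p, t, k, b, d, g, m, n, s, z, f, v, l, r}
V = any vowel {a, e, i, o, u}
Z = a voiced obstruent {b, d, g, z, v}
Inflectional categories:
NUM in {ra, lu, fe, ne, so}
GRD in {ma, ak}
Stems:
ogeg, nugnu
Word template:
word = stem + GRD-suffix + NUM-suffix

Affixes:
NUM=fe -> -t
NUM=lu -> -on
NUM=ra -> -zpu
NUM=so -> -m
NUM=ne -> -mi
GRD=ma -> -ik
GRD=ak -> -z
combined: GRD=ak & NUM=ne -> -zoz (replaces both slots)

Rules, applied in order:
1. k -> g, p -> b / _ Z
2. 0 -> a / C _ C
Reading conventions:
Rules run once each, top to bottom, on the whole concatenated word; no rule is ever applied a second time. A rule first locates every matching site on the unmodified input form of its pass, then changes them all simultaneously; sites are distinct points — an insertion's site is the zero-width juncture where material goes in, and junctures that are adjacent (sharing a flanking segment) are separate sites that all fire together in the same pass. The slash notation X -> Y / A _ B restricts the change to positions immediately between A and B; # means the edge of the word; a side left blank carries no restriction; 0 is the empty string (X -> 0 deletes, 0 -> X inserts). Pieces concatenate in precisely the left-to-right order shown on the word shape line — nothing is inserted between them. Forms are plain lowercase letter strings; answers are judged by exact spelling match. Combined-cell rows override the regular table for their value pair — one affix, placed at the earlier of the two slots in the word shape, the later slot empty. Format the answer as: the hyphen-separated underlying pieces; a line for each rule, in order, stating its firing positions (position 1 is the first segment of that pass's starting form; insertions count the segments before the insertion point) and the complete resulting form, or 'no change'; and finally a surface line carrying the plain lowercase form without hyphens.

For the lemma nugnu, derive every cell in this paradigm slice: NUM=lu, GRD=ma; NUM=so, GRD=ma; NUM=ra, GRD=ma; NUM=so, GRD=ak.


cell NUM=lu, GRD=ma:
underlying: nugnu-ik-on
1. k -> g, p -> b / _ Z: no change
2. 0 -> a / C _ C: inserts after position(s) 3: nuganuikon
surface: nuganuikon

cell NUM=so, GRD=ma:
underlying: nugnu-ik-m
1. k -> g, p -> b / _ Z: no change
2. 0 -> a / C _ C: inserts after position(s) 3, 7: nuganuikam
surface: nuganuikam

cell NUM=ra, GRD=ma:
underlying: nugnu-ik-zpu
1. k -> g, p -> b / _ Z: fires at position(s) 7: nugnuigzpu
2. 0 -> a / C _ C: inserts after position(s) 3, 7, 8: nuganuigazapu
surface: nuganuigazapu

cell NUM=so, GRD=ak:
underlying: nugnu-z-m
1. k -> g, p -> b / _ Z: no change
2. 0 -> a / C _ C: inserts after position(s) 3, 6: nuganuzam
surface: nuganuzam


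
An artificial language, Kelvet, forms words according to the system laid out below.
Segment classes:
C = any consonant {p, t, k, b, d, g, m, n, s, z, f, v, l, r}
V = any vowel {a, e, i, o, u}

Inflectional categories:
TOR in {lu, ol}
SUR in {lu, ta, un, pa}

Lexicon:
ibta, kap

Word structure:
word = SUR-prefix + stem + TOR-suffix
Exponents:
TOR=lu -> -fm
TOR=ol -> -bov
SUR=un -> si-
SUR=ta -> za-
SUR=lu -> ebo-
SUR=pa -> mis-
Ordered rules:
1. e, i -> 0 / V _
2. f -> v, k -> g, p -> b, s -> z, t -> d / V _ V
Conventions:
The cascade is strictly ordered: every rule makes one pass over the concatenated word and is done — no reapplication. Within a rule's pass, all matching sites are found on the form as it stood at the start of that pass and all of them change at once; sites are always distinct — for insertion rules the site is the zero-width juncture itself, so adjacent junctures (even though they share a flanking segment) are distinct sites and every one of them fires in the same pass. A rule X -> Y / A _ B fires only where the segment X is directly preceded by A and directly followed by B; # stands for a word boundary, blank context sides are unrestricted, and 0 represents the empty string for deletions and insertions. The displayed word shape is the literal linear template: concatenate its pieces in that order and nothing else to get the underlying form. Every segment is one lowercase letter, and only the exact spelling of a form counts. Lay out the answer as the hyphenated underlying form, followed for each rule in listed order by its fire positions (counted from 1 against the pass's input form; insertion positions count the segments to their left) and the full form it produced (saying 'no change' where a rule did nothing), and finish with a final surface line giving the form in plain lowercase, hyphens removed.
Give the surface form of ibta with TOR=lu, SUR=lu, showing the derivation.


underlying: ebo-ibta-fm
1. e, i -> 0 / V _: fires at position(s) 4: ebobtafm
2. f -> v, k -> g, p -> b, s -> z, t -> d / V _ V: no change
surface: ebobtafm


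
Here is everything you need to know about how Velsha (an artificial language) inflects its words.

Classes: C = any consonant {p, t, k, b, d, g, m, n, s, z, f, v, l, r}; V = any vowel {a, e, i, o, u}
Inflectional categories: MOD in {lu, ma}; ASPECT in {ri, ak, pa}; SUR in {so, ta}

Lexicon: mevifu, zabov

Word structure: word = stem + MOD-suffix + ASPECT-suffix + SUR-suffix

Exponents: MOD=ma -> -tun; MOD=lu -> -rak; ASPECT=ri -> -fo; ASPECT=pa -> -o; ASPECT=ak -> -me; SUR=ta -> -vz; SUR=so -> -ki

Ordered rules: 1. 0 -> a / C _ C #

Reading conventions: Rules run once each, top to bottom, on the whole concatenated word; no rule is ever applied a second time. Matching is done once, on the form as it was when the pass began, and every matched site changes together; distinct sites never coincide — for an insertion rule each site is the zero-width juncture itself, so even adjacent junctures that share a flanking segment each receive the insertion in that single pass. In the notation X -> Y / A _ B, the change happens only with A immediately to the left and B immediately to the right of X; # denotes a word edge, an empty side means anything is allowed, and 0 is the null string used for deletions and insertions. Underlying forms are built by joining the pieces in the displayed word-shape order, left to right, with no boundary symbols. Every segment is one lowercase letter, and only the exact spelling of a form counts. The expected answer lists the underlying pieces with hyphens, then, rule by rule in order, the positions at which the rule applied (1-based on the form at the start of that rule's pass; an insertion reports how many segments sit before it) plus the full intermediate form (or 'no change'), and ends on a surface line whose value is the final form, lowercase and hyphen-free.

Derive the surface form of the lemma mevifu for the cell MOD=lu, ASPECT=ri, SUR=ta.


underlying: mevifu-rak-fo-vz
1. 0 -> a / C _ C #: inserts after position(s) 12: mevifurakfovaz
surface: mevifurakfovaz


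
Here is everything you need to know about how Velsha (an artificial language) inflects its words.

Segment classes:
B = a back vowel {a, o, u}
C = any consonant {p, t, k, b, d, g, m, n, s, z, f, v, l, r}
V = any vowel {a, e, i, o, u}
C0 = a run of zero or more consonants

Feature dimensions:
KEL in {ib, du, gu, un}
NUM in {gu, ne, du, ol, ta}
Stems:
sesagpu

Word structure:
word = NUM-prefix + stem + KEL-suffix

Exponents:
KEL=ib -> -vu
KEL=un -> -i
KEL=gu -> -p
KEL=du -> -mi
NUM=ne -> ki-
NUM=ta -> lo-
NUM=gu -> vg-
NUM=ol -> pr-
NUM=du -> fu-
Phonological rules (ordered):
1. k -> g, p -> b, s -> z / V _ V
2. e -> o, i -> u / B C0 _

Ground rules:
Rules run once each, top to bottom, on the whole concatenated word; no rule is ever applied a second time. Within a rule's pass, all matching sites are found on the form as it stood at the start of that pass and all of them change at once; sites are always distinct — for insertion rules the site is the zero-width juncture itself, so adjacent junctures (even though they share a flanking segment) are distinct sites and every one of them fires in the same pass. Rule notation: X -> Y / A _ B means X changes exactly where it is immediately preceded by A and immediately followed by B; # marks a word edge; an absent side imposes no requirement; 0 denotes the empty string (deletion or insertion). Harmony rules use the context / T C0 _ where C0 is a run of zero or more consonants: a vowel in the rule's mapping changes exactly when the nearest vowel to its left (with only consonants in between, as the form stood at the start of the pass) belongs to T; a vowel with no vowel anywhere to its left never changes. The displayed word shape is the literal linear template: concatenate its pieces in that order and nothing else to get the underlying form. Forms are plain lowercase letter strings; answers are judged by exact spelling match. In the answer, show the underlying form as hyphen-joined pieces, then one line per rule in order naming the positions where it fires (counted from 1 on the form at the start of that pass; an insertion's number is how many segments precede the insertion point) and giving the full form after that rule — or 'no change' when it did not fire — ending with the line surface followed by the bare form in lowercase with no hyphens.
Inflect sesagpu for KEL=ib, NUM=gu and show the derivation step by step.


underlying: vg-sesagpu-vu
1. k -> g, p -> b, s -> z / V _ V: fires at position(s) 5: vgsezagpuvu
2. e -> o, i -> u / B C0 _: no change
surface: vgsezagpuvu


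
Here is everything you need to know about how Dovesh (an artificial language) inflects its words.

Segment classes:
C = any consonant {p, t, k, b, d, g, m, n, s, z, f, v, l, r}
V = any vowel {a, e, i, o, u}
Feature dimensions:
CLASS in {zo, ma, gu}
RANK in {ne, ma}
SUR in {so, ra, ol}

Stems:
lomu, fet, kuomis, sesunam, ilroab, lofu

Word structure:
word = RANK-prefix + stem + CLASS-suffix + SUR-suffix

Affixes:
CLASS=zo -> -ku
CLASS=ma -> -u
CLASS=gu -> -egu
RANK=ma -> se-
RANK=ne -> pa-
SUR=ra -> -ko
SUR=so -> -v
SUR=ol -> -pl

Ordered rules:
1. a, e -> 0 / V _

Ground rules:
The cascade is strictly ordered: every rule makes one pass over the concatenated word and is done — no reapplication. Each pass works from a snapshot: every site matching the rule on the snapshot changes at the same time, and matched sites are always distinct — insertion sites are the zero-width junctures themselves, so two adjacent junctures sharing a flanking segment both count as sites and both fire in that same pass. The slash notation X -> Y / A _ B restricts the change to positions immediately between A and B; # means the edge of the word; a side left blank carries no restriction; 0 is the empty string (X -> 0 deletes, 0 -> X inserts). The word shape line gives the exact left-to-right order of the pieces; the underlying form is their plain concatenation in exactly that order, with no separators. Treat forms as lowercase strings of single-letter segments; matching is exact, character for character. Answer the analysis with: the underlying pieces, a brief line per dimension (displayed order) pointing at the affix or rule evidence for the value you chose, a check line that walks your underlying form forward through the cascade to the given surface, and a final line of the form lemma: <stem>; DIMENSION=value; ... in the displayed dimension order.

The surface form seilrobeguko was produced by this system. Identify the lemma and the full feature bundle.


underlying: se-ilroab-egu-ko
CLASS=gu - signalled by the affix -egu
RANK=ma - signalled by the affix se-
SUR=ra - signalled by the affix -ko
check: seilroabeguko -> seilrobeguko
lemma: ilroab; CLASS=gu; RANK=ma; SUR=ra


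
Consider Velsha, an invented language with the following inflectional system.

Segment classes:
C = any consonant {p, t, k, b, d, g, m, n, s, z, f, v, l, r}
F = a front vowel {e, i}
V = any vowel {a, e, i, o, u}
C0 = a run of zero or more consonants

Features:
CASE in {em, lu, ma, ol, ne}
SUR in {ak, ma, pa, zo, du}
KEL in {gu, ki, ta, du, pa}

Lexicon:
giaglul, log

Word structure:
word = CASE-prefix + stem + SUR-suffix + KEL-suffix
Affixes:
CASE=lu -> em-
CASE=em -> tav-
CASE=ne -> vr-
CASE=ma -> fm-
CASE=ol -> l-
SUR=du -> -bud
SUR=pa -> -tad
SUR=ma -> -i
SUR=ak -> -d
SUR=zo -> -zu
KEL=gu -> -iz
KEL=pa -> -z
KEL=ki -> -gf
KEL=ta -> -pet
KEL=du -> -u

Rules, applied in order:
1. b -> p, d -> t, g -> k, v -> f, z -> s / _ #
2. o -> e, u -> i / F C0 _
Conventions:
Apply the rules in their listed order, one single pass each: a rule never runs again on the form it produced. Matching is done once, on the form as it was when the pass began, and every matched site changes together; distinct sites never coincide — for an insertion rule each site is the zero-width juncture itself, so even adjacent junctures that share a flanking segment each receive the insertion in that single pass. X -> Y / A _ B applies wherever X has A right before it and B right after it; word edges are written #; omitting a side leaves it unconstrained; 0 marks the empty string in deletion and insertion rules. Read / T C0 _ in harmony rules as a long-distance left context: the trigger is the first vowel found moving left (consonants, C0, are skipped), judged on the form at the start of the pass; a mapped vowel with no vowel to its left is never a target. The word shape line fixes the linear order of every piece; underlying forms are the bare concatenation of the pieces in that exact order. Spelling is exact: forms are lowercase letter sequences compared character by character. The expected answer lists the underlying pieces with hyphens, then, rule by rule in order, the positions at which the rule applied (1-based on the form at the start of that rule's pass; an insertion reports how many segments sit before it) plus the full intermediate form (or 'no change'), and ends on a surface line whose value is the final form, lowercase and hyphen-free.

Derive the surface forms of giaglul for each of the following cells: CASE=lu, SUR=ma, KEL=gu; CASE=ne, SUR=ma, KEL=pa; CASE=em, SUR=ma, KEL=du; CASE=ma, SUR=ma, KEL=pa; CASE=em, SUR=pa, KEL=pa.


cell CASE=lu, SUR=ma, KEL=gu:
underlying: em-giaglul-i-iz
1. b -> p, d -> t, g -> k, v -> f, z -> s / _ #: fires at position(s) 12: emgiagluliis
2. o -> e, u -> i / F C0 _: no change
surface: emgiagluliis

cell CASE=ne, SUR=ma, KEL=pa:
underlying: vr-giaglul-i-z
1. b -> p, d -> t, g -> k, v -> f, z -> s / _ #: fires at position(s) 11: vrgiaglulis
2. o -> e, u -> i / F C0 _: no change
surface: vrgiaglulis

cell CASE=em, SUR=ma, KEL=du:
underlying: tav-giaglul-i-u
1. b -> p, d -> t, g -> k, v -> f, z -> s / _ #: no change
2. o -> e, u -> i / F C0 _: fires at position(s) 12: tavgiaglulii
surface: tavgiaglulii

cell CASE=ma, SUR=ma, KEL=pa:
underlying: fm-giaglul-i-z
1. b -> p, d -> t, g -> k, v -> f, z -> s / _ #: fires at position(s) 11: fmgiaglulis
2. o -> e, u -> i / F C0 _: no change
surface: fmgiaglulis

cell CASE=em, SUR=pa, KEL=pa:
underlying: tav-giaglul-tad-z
1. b -> p, d -> t, g -> k, v -> f, z -> s / _ #: fires at position(s) 14: tavgiaglultads
2. o -> e, u -> i / F C0 _: no change
surface: tavgiaglultads


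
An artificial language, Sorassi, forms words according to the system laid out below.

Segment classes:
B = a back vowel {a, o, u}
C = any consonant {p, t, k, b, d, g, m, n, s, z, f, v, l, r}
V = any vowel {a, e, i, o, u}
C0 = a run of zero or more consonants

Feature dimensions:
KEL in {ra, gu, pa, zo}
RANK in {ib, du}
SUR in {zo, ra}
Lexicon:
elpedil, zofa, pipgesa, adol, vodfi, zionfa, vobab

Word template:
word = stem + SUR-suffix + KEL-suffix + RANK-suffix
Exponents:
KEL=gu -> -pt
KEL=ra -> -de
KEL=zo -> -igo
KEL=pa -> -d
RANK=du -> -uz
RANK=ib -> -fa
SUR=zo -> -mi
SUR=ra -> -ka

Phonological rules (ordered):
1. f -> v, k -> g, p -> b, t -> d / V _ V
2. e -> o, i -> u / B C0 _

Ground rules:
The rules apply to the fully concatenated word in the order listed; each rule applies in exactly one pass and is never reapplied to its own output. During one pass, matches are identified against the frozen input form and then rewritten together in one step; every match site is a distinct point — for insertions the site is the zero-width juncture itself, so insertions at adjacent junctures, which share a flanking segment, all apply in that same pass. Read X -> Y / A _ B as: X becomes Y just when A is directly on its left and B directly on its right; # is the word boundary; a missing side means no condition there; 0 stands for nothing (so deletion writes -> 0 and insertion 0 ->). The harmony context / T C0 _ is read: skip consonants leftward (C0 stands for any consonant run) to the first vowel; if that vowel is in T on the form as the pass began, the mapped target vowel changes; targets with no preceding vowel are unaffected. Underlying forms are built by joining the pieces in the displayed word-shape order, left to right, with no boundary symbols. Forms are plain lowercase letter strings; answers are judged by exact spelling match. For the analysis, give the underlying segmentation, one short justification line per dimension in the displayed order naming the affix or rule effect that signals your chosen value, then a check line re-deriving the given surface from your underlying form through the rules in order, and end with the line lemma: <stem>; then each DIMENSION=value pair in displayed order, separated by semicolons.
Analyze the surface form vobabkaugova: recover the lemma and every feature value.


underlying: vobab-ka-igo-fa
KEL=zo - signalled by the affix -igo
RANK=ib - signalled by the affix -fa
SUR=ra - signalled by the affix -ka
check: vobabkaigofa -> vobabkaigova -> vobabkaugova
lemma: vobab; KEL=zo; RANK=ib; SUR=ra


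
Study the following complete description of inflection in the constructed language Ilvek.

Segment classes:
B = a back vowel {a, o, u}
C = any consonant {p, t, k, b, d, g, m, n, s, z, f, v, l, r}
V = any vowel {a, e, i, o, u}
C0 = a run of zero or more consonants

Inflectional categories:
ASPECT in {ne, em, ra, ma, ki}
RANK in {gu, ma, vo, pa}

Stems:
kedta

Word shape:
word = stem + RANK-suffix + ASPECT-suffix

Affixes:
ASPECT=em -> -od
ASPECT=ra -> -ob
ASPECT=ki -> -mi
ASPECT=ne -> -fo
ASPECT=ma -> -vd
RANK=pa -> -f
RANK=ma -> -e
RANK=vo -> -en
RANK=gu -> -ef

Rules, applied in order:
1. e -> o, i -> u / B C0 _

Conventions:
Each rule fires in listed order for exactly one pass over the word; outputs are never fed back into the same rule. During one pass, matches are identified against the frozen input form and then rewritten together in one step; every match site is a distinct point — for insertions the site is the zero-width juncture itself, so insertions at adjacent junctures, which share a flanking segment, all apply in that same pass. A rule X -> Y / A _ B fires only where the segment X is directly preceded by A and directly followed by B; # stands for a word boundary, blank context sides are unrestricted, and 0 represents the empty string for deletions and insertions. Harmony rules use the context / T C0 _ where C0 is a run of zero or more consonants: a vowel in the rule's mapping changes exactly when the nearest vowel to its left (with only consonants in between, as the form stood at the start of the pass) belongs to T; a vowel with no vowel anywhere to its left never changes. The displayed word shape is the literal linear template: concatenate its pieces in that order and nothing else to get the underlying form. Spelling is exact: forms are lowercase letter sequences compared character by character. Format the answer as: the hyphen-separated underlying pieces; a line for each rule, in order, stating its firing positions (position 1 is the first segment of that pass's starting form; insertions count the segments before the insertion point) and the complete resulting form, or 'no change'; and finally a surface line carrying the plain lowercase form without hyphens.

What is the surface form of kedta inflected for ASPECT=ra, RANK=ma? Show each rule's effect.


underlying: kedta-e-ob
1. e -> o, i -> u / B C0 _: fires at position(s) 6: kedtaoob
surface: kedtaoob


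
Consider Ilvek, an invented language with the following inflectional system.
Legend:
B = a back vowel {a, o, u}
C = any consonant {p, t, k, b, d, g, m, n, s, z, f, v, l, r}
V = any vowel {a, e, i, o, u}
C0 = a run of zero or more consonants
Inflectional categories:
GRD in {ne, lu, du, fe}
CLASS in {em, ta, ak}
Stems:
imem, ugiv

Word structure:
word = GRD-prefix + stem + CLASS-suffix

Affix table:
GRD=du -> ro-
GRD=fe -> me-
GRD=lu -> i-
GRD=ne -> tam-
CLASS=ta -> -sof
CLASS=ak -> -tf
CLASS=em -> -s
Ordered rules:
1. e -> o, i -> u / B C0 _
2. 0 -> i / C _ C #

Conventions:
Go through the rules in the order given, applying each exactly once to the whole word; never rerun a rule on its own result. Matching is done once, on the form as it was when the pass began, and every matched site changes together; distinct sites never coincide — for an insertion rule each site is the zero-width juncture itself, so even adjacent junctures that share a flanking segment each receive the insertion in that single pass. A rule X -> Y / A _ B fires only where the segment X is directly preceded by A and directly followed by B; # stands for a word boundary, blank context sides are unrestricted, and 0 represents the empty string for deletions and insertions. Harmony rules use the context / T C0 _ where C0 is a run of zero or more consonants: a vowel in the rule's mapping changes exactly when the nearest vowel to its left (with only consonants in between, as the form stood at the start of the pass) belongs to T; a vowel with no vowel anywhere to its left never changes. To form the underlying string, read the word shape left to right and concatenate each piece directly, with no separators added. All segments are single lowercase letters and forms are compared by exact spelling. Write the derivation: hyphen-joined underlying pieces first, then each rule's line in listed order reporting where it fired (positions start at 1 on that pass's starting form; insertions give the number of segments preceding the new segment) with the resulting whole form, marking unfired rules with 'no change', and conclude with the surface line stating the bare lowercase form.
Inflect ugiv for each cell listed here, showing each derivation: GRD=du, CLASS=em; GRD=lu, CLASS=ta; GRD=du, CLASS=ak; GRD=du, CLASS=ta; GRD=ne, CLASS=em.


cell GRD=du, CLASS=em:
underlying: ro-ugiv-s
1. e -> o, i -> u / B C0 _: fires at position(s) 5: rouguvs
2. 0 -> i / C _ C #: inserts after position(s) 6: rouguvis
surface: rouguvis

cell GRD=lu, CLASS=ta:
underlying: i-ugiv-sof
1. e -> o, i -> u / B C0 _: fires at position(s) 4: iuguvsof
2. 0 -> i / C _ C #: no change
surface: iuguvsof

cell GRD=du, CLASS=ak:
underlying: ro-ugiv-tf
1. e -> o, i -> u / B C0 _: fires at position(s) 5: rouguvtf
2. 0 -> i / C _ C #: inserts after position(s) 7: rouguvtif
surface: rouguvtif

cell GRD=du, CLASS=ta:
underlying: ro-ugiv-sof
1. e -> o, i -> u / B C0 _: fires at position(s) 5: rouguvsof
2. 0 -> i / C _ C #: no change
surface: rouguvsof

cell GRD=ne, CLASS=em:
underlying: tam-ugiv-s
1. e -> o, i -> u / B C0 _: fires at position(s) 6: tamuguvs
2. 0 -> i / C _ C #: inserts after position(s) 7: tamuguvis
surface: tamuguvis


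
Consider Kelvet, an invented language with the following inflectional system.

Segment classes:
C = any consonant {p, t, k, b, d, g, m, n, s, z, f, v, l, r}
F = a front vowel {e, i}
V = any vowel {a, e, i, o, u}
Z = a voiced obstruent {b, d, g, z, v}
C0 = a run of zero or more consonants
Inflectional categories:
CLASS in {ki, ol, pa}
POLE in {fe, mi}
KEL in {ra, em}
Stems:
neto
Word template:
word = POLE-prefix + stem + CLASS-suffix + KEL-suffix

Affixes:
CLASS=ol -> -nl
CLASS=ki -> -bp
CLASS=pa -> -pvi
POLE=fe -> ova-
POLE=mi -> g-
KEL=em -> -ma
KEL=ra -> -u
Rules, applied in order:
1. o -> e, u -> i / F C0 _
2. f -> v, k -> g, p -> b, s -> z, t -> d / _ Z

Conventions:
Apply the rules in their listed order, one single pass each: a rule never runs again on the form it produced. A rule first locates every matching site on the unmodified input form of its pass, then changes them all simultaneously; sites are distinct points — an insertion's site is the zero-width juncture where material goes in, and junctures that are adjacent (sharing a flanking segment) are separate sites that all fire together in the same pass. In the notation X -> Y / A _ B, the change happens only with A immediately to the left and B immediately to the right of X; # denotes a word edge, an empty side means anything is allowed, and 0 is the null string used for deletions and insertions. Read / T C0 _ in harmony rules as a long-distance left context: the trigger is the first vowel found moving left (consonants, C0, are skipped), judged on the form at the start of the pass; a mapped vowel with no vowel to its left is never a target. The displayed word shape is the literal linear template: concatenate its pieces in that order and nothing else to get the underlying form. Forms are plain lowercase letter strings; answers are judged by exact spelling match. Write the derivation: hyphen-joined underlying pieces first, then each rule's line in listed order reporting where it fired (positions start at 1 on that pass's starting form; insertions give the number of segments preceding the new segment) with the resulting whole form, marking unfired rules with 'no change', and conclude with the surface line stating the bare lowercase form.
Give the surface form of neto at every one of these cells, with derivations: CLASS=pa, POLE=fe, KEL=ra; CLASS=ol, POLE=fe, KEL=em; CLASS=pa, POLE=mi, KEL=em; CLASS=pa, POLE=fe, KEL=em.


cell CLASS=pa, POLE=fe, KEL=ra:
underlying: ova-neto-pvi-u
1. o -> e, u -> i / F C0 _: fires at position(s) 7, 11: ovanetepvii
2. f -> v, k -> g, p -> b, s -> z, t -> d / _ Z: fires at position(s) 8: ovanetebvii
surface: ovanetebvii

cell CLASS=ol, POLE=fe, KEL=em:
underlying: ova-neto-nl-ma
1. o -> e, u -> i / F C0 _: fires at position(s) 7: ovanetenlma
2. f -> v, k -> g, p -> b, s -> z, t -> d / _ Z: no change
surface: ovanetenlma

cell CLASS=pa, POLE=mi, KEL=em:
underlying: g-neto-pvi-ma
1. o -> e, u -> i / F C0 _: fires at position(s) 5: gnetepvima
2. f -> v, k -> g, p -> b, s -> z, t -> d / _ Z: fires at position(s) 6: gnetebvima
surface: gnetebvima

cell CLASS=pa, POLE=fe, KEL=em:
underlying: ova-neto-pvi-ma
1. o -> e, u -> i / F C0 _: fires at position(s) 7: ovanetepvima
2. f -> v, k -> g, p -> b, s -> z, t -> d / _ Z: fires at position(s) 8: ovanetebvima
surface: ovanetebvima


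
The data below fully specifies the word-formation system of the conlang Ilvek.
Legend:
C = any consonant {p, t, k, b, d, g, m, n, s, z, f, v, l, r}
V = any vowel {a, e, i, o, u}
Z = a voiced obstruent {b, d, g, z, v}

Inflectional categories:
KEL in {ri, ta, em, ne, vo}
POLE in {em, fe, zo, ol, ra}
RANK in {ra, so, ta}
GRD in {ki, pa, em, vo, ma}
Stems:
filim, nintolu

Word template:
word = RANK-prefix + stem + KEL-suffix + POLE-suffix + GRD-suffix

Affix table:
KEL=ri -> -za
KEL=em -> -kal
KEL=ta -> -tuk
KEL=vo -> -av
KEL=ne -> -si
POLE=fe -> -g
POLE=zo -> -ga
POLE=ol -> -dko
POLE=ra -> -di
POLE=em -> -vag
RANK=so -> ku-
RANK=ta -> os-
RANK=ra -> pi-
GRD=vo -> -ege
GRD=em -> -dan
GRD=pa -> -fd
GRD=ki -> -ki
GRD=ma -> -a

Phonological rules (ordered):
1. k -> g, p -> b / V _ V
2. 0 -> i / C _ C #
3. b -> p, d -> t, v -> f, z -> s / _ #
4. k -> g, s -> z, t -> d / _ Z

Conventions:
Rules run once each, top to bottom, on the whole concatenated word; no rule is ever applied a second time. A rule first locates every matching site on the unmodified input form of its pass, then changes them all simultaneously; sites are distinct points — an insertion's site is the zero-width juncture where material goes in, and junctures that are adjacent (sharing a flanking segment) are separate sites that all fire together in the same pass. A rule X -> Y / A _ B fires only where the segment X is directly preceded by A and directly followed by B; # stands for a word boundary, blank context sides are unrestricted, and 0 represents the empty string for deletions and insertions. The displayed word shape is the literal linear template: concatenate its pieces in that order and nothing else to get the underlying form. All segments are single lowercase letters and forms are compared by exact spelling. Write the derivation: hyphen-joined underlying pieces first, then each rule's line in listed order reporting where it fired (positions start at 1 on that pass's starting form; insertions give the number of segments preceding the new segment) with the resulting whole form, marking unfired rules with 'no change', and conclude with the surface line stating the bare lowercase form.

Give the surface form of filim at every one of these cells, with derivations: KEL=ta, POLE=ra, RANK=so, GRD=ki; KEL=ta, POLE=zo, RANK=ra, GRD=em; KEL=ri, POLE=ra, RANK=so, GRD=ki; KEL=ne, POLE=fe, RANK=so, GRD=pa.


cell KEL=ta, POLE=ra, RANK=so, GRD=ki:
underlying: ku-filim-tuk-di-ki
1. k -> g, p -> b / V _ V: fires at position(s) 13: kufilimtukdigi
2. 0 -> i / C _ C #: no change
3. b -> p, d -> t, v -> f, z -> s / _ #: no change
4. k -> g, s -> z, t -> d / _ Z: fires at position(s) 10: kufilimtugdigi
surface: kufilimtugdigi

cell KEL=ta, POLE=zo, RANK=ra, GRD=em:
underlying: pi-filim-tuk-ga-dan
1. k -> g, p -> b / V _ V: no change
2. 0 -> i / C _ C #: no change
3. b -> p, d -> t, v -> f, z -> s / _ #: no change
4. k -> g, s -> z, t -> d / _ Z: fires at position(s) 10: pifilimtuggadan
surface: pifilimtuggadan

cell KEL=ri, POLE=ra, RANK=so, GRD=ki:
underlying: ku-filim-za-di-ki
1. k -> g, p -> b / V _ V: fires at position(s) 12: kufilimzadigi
2. 0 -> i / C _ C #: no change
3. b -> p, d -> t, v -> f, z -> s / _ #: no change
4. k -> g, s -> z, t -> d / _ Z: no change
surface: kufilimzadigi

cell KEL=ne, POLE=fe, RANK=so, GRD=pa:
underlying: ku-filim-si-g-fd
1. k -> g, p -> b / V _ V: no change
2. 0 -> i / C _ C #: inserts after position(s) 11: kufilimsigfid
3. b -> p, d -> t, v -> f, z -> s / _ #: fires at position(s) 13: kufilimsigfit
4. k -> g, s -> z, t -> d / _ Z: no change
surface: kufilimsigfit


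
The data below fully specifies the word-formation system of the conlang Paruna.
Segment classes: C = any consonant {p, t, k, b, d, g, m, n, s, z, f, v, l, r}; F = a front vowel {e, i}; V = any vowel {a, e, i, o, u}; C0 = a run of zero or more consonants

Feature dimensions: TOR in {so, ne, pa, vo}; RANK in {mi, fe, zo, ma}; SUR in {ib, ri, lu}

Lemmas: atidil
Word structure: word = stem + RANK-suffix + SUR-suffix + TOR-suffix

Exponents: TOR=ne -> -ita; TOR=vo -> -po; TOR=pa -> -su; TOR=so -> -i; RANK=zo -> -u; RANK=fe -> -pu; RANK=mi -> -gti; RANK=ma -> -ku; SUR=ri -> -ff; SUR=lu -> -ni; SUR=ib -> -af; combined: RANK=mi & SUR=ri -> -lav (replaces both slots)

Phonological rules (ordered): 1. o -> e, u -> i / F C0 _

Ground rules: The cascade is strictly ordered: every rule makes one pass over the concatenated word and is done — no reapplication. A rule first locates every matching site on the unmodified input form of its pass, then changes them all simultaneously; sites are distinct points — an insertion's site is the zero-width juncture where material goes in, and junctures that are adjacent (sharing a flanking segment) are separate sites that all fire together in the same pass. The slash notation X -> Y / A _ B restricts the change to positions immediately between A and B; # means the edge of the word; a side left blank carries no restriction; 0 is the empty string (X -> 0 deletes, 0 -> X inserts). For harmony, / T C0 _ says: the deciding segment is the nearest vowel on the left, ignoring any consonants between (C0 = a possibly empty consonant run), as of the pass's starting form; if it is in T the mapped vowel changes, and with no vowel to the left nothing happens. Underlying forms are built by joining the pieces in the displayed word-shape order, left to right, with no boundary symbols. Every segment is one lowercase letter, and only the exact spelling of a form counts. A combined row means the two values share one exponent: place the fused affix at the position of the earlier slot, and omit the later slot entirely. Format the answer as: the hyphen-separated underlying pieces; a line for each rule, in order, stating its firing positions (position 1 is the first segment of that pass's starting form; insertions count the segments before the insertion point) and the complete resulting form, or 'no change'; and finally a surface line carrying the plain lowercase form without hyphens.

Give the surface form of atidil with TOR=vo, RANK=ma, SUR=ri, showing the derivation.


underlying: atidil-ku-ff-po
1. o -> e, u -> i / F C0 _: fires at position(s) 8: atidilkiffpo
surface: atidilkiffpo


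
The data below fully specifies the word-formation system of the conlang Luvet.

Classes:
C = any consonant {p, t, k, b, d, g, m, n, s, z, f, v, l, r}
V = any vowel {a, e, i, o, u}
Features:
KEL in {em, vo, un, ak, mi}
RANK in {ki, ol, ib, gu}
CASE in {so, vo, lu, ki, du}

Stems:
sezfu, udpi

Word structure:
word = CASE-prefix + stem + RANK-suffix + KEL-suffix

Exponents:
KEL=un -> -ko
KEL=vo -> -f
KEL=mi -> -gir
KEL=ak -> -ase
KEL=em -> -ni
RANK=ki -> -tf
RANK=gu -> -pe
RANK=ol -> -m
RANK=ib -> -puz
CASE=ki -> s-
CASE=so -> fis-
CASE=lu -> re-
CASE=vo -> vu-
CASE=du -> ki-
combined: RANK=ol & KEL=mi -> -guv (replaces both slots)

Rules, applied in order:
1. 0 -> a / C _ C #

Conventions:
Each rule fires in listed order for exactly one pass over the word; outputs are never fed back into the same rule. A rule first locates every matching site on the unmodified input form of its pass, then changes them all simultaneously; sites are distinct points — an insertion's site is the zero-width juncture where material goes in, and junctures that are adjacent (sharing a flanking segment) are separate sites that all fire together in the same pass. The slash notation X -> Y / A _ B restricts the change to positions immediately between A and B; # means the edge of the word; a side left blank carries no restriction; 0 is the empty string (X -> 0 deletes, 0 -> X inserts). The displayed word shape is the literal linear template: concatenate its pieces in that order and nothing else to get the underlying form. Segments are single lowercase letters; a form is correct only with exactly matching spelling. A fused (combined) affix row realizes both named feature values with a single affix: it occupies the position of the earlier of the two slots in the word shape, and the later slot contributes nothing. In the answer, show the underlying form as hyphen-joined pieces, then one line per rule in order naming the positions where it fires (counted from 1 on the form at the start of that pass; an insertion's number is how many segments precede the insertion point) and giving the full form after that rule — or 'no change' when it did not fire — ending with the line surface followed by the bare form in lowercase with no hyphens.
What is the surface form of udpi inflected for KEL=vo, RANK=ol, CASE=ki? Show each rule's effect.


underlying: s-udpi-m-f
1. 0 -> a / C _ C #: inserts after position(s) 6: sudpimaf
surface: sudpimaf


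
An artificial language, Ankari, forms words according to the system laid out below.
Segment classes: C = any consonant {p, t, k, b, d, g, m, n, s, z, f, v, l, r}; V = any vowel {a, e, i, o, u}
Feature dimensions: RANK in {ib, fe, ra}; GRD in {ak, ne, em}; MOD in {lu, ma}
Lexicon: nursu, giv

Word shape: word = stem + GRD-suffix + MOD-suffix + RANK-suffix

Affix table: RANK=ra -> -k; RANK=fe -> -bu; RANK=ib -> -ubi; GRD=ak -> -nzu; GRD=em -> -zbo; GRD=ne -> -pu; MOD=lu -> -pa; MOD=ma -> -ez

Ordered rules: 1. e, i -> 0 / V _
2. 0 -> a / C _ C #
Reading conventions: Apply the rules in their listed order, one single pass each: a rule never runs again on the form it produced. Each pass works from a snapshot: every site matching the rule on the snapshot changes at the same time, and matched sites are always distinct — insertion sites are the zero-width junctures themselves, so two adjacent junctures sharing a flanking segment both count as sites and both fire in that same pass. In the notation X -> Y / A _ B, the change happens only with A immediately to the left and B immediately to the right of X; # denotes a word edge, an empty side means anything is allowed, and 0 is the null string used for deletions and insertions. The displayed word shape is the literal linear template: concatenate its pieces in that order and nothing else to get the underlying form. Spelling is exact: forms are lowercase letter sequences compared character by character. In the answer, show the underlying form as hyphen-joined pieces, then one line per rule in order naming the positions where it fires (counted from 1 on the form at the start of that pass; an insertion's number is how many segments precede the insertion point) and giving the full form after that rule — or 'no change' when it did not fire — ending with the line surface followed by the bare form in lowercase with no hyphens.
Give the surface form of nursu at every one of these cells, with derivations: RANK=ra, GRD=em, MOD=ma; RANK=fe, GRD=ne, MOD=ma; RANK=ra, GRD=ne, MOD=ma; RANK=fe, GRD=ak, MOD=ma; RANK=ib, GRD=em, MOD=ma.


cell RANK=ra, GRD=em, MOD=ma:
underlying: nursu-zbo-ez-k
1. e, i -> 0 / V _: fires at position(s) 9: nursuzbozk
2. 0 -> a / C _ C #: inserts after position(s) 9: nursuzbozak
surface: nursuzbozak

cell RANK=fe, GRD=ne, MOD=ma:
underlying: nursu-pu-ez-bu
1. e, i -> 0 / V _: fires at position(s) 8: nursupuzbu
2. 0 -> a / C _ C #: no change
surface: nursupuzbu

cell RANK=ra, GRD=ne, MOD=ma:
underlying: nursu-pu-ez-k
1. e, i -> 0 / V _: fires at position(s) 8: nursupuzk
2. 0 -> a / C _ C #: inserts after position(s) 8: nursupuzak
surface: nursupuzak

cell RANK=fe, GRD=ak, MOD=ma:
underlying: nursu-nzu-ez-bu
1. e, i -> 0 / V _: fires at position(s) 9: nursunzuzbu
2. 0 -> a / C _ C #: no change
surface: nursunzuzbu

cell RANK=ib, GRD=em, MOD=ma:
underlying: nursu-zbo-ez-ubi
1. e, i -> 0 / V _: fires at position(s) 9: nursuzbozubi
2. 0 -> a / C _ C #: no change
surface: nursuzbozubi


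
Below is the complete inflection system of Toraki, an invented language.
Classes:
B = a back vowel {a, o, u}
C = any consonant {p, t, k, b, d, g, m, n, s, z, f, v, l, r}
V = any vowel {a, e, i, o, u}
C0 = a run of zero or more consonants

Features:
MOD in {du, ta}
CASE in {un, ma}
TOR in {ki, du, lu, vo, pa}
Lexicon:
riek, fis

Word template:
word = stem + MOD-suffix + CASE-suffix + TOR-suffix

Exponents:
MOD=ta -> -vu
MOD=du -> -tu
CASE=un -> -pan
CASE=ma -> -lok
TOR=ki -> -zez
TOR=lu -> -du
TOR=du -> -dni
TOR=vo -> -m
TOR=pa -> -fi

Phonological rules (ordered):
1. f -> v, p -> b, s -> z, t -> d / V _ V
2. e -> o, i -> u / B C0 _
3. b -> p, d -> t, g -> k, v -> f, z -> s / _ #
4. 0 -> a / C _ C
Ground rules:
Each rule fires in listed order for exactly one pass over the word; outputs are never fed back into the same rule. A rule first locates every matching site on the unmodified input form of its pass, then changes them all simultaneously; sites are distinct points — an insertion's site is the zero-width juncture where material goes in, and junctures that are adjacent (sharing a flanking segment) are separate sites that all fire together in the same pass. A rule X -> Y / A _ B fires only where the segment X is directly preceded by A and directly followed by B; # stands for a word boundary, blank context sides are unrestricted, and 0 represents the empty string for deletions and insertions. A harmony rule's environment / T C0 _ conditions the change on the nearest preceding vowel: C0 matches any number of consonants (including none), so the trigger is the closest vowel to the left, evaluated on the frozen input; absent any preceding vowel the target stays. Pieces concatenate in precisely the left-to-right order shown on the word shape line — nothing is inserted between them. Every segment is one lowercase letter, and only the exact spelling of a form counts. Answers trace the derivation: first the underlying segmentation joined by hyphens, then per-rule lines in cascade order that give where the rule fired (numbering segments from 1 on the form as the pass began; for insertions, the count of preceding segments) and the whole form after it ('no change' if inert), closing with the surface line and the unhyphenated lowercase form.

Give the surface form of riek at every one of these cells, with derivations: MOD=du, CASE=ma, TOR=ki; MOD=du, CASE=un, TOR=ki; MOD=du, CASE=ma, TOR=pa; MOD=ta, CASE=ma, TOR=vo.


cell MOD=du, CASE=ma, TOR=ki:
underlying: riek-tu-lok-zez
1. f -> v, p -> b, s -> z, t -> d / V _ V: no change
2. e -> o, i -> u / B C0 _: fires at position(s) 11: riektulokzoz
3. b -> p, d -> t, g -> k, v -> f, z -> s / _ #: fires at position(s) 12: riektulokzos
4. 0 -> a / C _ C: inserts after position(s) 4, 9: riekatulokazos
surface: riekatulokazos

cell MOD=du, CASE=un, TOR=ki:
underlying: riek-tu-pan-zez
1. f -> v, p -> b, s -> z, t -> d / V _ V: fires at position(s) 7: riektubanzez
2. e -> o, i -> u / B C0 _: fires at position(s) 11: riektubanzoz
3. b -> p, d -> t, g -> k, v -> f, z -> s / _ #: fires at position(s) 12: riektubanzos
4. 0 -> a / C _ C: inserts after position(s) 4, 9: riekatubanazos
surface: riekatubanazos

cell MOD=du, CASE=ma, TOR=pa:
underlying: riek-tu-lok-fi
1. f -> v, p -> b, s -> z, t -> d / V _ V: no change
2. e -> o, i -> u / B C0 _: fires at position(s) 11: riektulokfu
3. b -> p, d -> t, g -> k, v -> f, z -> s / _ #: no change
4. 0 -> a / C _ C: inserts after position(s) 4, 9: riekatulokafu
surface: riekatulokafu

cell MOD=ta, CASE=ma, TOR=vo:
underlying: riek-vu-lok-m
1. f -> v, p -> b, s -> z, t -> d / V _ V: no change
2. e -> o, i -> u / B C0 _: no change
3. b -> p, d -> t, g -> k, v -> f, z -> s / _ #: no change
4. 0 -> a / C _ C: inserts after position(s) 4, 9: riekavulokam
surface: riekavulokam
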